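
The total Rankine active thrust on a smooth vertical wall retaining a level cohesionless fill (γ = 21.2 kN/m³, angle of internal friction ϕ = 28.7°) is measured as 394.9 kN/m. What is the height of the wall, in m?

10.3 m

K_a = 0.3511. P_a = ½ K_a γ H² ⇒ H = √(2P_a/(K_a γ)).
H = √(2×394.9/(0.3511×21.2)) = 10.30 m.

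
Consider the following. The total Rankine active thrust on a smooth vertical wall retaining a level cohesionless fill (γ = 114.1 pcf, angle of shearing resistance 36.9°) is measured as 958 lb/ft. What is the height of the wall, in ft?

8.20 ft

K_a = 0.2497. P_a = ½ K_a γ H² ⇒ H = √(2P_a/(K_a γ)).
H = √(2×958/(0.2497×114.1)) = 8.201 ft.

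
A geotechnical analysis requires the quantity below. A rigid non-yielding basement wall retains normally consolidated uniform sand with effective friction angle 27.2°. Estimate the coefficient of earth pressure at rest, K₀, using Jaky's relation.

K₀ = 1 − sin φ' = 1 − sin 27.2° = 0.5429.

0.543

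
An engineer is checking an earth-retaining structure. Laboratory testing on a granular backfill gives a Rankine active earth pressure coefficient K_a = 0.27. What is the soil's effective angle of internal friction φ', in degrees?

35.1°

K_a = tan²(45° − φ/2) ⇒ 45° − φ/2 = arctan(√0.27) = 27.46°.
φ = 2(45° − 27.46°) = 35.09°.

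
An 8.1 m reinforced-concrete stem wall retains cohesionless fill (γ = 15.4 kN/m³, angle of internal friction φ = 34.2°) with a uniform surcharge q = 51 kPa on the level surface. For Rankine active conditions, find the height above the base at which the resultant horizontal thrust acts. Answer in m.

3.31 m

K_a = 0.2803.
Triangular part P₁ = ½K_aγH² = 141.6 at H/3 = 2.700 m; rectangular part P₂ = K_a q H = 115.8 at H/2 = 4.050 m.
ȳ = (P₁·2.700 + P₂·4.050)/(P₁+P₂) = 3.307 m.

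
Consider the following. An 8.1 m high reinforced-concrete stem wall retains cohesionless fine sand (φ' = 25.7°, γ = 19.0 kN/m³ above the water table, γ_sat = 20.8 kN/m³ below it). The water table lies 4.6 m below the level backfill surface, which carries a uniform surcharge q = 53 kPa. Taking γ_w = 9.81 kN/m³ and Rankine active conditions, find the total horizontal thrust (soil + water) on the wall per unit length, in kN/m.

457 kN/m

K_a = tan²(45° − φ/2) = 0.3950.
γ' = 20.8 − 9.81 = 10.99 kN/m³. h₂ = H − d_w = 3.5 m.
σ'_h: at surface K_a·q = 20.94; at WT K_a(q+γd_w) = 55.46; at base K_a(q+γd_w+γ'h₂) = 70.66 kPa.
P₁ = ½(20.94+55.46)×4.6 = 175.7; P₂ = ½(55.46+70.66)×3.5 = 220.7; P_w = ½γ_w h₂² = 60.09.
Total = 175.7+220.7+60.09 = 456.5 kN/m.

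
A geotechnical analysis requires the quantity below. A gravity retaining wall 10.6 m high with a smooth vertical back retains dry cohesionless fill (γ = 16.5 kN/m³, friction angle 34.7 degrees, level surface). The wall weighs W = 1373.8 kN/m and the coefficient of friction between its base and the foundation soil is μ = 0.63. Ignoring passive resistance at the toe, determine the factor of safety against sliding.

3.40

K_a = tan²(45° − 34.7°/2) = 0.2745.
P_a = ½K_aγH² = 0.5×0.2745×16.5×10.6² = 254.4 kN/m, acting at H/3 = 3.533 m above the base.
FS_sliding = μW / P_a = 0.63×1373.8 / 254.4 = 3.402.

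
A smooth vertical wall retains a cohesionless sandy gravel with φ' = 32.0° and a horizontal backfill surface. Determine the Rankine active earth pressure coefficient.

K_a = (1 − sin φ)/(1 + sin φ) = (1 − sin 32.0°)/(1 + sin 32.0°) = 0.3073.

0.307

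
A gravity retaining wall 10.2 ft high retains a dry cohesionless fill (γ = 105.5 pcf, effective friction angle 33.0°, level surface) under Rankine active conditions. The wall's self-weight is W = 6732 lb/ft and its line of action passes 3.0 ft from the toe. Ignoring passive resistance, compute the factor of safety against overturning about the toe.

3.67

K_a = tan²(45° − 33.0°/2) = 0.2948.
P_a = ½K_aγH² = 0.5×0.2948×105.5×10.2² = 1618 lb/ft, acting at H/3 = 3.400 ft above the base.
Overturning moment M_o = P_a × H/3 = 1618 × 3.400 = 5501.
Resisting moment M_r = W × 3.0 = 6732 × 3.0 = 20200.
FS_overturning = M_r/M_o = 20200/5501 = 3.671.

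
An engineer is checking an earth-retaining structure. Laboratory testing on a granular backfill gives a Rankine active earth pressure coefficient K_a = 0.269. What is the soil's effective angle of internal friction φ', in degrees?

35.2°

K_a = tan²(45° − φ/2) ⇒ 45° − φ/2 = arctan(√0.269) = 27.41°.
φ = 2(45° − 27.41°) = 35.17°.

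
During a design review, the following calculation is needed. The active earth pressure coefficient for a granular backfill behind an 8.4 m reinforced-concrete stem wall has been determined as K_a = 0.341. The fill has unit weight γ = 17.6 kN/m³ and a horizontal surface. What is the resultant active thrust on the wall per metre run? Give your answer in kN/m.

P = ½ K_a γ H² = 0.5 × 0.341 × 17.6 × 8.4² = 211.7 kN/m.

212 kN/m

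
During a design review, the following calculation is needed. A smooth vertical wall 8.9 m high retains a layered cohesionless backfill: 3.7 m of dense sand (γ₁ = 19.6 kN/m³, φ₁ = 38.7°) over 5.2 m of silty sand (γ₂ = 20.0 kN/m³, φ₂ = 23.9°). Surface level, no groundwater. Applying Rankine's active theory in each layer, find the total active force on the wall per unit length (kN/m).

305 kN/m

K_a1 = tan²(45°−38.7°/2) = 0.2306; K_a2 = tan²(45°−23.9°/2) = 0.4233.
Layer 1: σ at base = K_a1 γ₁ h₁ = 16.72 kPa; P₁ = ½×16.72×3.7 = 30.94.
Layer 2: σ_v at top = γ₁h₁ = 72.52; σ_h top = K_a2×72.52 = 30.70; σ_h base = K_a2×(72.52+20.0×5.2) = 74.73.
P₂ = ½(30.70+74.73)×5.2 = 274.1. Total P_a = 30.94+274.1 = 305.1 kN/m.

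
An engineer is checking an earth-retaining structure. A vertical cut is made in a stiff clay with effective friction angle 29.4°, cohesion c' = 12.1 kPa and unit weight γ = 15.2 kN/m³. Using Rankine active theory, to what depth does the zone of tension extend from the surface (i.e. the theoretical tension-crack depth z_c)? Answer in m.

2.72 m

K_a = tan²(45° − 29.4°/2) = 0.3415; √K_a = 0.5844.
The active pressure is zero where K_a γ z = 2c√K_a, so z_c = 2c/(γ√K_a) = 2×12.1/(15.2×0.5844) = 2.725 m.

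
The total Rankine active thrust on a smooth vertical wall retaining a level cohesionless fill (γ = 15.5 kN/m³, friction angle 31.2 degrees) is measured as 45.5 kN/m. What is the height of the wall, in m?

K_a = 0.3175. P_a = ½ K_a γ H² ⇒ H = √(2P_a/(K_a γ)).
H = √(2×45.5/(0.3175×15.5)) = 4.300 m.

4.30 m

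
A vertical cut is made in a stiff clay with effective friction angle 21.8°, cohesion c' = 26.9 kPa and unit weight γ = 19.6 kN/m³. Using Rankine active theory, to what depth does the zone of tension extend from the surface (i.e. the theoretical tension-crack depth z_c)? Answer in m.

4.05 m

K_a = tan²(45° − 21.8°/2) = 0.4584; √K_a = 0.6771.
The active pressure is zero where K_a γ z = 2c√K_a, so z_c = 2c/(γ√K_a) = 2×26.9/(19.6×0.6771) = 4.054 m.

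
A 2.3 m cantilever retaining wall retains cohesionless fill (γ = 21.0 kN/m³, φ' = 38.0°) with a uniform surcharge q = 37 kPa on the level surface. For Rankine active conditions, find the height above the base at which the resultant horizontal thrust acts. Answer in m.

K_a = 0.2379.
Triangular part P₁ = ½K_aγH² = 13.21 at H/3 = 0.7667 m; rectangular part P₂ = K_a q H = 20.24 at H/2 = 1.150 m.
ȳ = (P₁·0.7667 + P₂·1.150)/(P₁+P₂) = 0.9986 m.

0.999 m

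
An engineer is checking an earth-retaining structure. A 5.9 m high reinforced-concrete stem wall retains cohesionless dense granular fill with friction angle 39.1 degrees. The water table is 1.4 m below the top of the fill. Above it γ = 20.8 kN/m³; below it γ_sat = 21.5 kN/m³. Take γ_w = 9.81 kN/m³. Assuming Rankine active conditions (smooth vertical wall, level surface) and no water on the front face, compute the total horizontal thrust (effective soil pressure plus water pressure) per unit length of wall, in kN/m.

K_a = tan²(45° − φ/2) = 0.2265.
γ' = 21.5 − 9.81 = 11.69 kN/m³. Depth below WT = 4.5 m.
σ'_h at WT = K_a γ d_w = 6.595 kPa; at base = 6.595 + K_a γ' × 4.5 = 18.51 kPa.
P₁ (0–1.4 m) = ½×6.595×1.4 = 4.617. P₂ (1.4–5.9 m) = ½(6.595+18.51)×4.5 = 56.49.
P_w = ½ γ_w h₂² = 0.5×9.81×4.5² = 99.33. Total = 4.617+56.49+99.33 = 160.4 kN/m.

160 kN/m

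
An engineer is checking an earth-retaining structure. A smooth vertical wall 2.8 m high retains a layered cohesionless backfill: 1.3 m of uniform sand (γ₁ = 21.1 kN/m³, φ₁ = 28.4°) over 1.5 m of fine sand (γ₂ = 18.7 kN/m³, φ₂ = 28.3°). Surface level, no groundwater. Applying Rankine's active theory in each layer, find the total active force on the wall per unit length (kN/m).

K_a1 = tan²(45°−28.4°/2) = 0.3554; K_a2 = tan²(45°−28.3°/2) = 0.3568.
Layer 1: σ at base = K_a1 γ₁ h₁ = 9.747 kPa; P₁ = ½×9.747×1.3 = 6.336.
Layer 2: σ_v at top = γ₁h₁ = 27.43; σ_h top = K_a2×27.43 = 9.786; σ_h base = K_a2×(27.43+18.7×1.5) = 19.79.
P₂ = ½(9.786+19.79)×1.5 = 22.18. Total P_a = 6.336+22.18 = 28.52 kN/m.

28.5 kN/m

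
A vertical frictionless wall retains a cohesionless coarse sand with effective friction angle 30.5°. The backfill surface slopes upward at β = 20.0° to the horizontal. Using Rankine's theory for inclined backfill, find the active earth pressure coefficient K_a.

0.404

K_a = cos β · (cos β − √(cos²β − cos²φ)) / (cos β + √(cos²β − cos²φ)).
cos β = 0.9397, cos φ = 0.8616, √(cos²β − cos²φ) = 0.3750.
K_a = 0.9397 × (0.9397 − 0.3750)/(0.9397 + 0.3750) = 0.4036.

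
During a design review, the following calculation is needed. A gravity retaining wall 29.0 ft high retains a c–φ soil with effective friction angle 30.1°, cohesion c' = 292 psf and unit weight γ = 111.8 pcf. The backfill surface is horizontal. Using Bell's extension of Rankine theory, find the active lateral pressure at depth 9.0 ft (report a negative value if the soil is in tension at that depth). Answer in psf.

K_a = (1 − sin φ)/(1 + sin φ) = 0.3320.
σ_a = K_a γ z − 2c√K_a = 0.3320×111.8×9.0 − 2×292×0.5762 = -2.443 psf.

-2.44 psf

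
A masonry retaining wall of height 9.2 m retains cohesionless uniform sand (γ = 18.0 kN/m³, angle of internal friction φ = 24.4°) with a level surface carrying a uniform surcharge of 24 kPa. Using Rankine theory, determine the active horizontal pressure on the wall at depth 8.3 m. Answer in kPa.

K_a = (1 − sin φ)/(1 + sin φ) = 0.4153.
σ_v = γz + q = 18.0 × 8.3 + 24 = 173.4 kPa.
σ_h = K_a σ_v = 0.4153 × 173.4 = 72.02 kPa.

72.0 kPa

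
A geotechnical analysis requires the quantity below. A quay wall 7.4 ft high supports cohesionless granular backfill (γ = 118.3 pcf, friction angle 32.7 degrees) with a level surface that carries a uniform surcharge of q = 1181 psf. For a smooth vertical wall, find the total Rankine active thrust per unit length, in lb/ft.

K_a = tan²(45° − φ/2) = 0.2985.
Soil triangle: ½ K_a γ H² = 0.5×0.2985×118.3×7.4² = 966.9 lb/ft.
Surcharge rectangle: K_a q H = 0.2985×1181×7.4 = 2609 lb/ft.
Total = 966.9 + 2609 = 3576 lb/ft.

3580 lb/ft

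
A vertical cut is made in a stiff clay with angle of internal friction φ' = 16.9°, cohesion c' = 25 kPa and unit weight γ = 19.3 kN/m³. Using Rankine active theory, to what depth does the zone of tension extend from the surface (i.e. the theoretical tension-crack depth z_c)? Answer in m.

K_a = tan²(45° − 16.9°/2) = 0.5495; √K_a = 0.7413.
The active pressure is zero where K_a γ z = 2c√K_a, so z_c = 2c/(γ√K_a) = 2×25/(19.3×0.7413) = 3.495 m.

3.49 m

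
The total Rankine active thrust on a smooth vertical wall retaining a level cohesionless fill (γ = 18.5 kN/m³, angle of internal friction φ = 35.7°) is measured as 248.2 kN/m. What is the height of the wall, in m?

K_a = 0.2630. P_a = ½ K_a γ H² ⇒ H = √(2P_a/(K_a γ)).
H = √(2×248.2/(0.2630×18.5)) = 10.10 m.

10.1 m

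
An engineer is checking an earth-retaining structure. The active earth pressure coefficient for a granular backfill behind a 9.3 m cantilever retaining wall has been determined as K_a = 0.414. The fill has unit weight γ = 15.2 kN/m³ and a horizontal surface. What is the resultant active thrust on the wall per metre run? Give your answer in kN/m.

272 kN/m

P = ½ K_a γ H² = 0.5 × 0.414 × 15.2 × 9.3² = 272.1 kN/m.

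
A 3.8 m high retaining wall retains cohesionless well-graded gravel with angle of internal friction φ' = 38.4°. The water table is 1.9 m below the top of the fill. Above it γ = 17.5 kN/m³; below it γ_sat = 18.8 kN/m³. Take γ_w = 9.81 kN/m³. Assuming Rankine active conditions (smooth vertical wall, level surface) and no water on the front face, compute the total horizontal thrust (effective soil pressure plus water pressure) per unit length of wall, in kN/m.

K_a = tan²(45° − φ/2) = 0.2337.
γ' = 18.8 − 9.81 = 8.990 kN/m³. Depth below WT = 1.9 m.
σ'_h at WT = K_a γ d_w = 7.770 kPa; at base = 7.770 + K_a γ' × 1.9 = 11.76 kPa.
P₁ (0–1.9 m) = ½×7.770×1.9 = 7.382. P₂ (1.9–3.8 m) = ½(7.770+11.76)×1.9 = 18.56.
P_w = ½ γ_w h₂² = 0.5×9.81×1.9² = 17.71. Total = 7.382+18.56+17.71 = 43.64 kN/m.

43.6 kN/m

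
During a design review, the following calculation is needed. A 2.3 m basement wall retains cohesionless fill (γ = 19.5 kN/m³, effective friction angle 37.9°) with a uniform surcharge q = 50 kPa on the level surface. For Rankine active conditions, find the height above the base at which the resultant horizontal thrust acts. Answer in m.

K_a = 0.2389.
Triangular part P₁ = ½K_aγH² = 12.32 at H/3 = 0.7667 m; rectangular part P₂ = K_a q H = 27.48 at H/2 = 1.150 m.
ȳ = (P₁·0.7667 + P₂·1.150)/(P₁+P₂) = 1.031 m.

1.03 m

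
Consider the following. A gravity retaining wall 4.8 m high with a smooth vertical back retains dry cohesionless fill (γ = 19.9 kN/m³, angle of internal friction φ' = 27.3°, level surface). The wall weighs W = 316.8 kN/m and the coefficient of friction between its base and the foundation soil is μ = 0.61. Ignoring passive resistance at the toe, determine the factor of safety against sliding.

K_a = tan²(45° − 27.3°/2) = 0.3711.
P_a = ½K_aγH² = 0.5×0.3711×19.9×4.8² = 85.08 kN/m, acting at H/3 = 1.600 m above the base.
FS_sliding = μW / P_a = 0.61×316.8 / 85.08 = 2.271.

2.27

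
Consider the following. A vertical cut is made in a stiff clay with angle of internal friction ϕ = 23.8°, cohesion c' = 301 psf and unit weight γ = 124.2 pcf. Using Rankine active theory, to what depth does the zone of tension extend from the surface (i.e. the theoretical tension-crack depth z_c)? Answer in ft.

K_a = tan²(45° − 23.8°/2) = 0.4250; √K_a = 0.6519.
The active pressure is zero where K_a γ z = 2c√K_a, so z_c = 2c/(γ√K_a) = 2×301/(124.2×0.6519) = 7.435 ft.

7.44 ft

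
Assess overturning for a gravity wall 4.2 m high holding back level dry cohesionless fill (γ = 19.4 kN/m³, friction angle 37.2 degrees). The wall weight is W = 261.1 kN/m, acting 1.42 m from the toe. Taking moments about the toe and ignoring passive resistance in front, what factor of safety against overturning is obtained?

6.28

K_a = tan²(45° − 37.2°/2) = 0.2464.
P_a = ½K_aγH² = 0.5×0.2464×19.4×4.2² = 42.16 kN/m, acting at H/3 = 1.400 m above the base.
Overturning moment M_o = P_a × H/3 = 42.16 × 1.400 = 59.03.
Resisting moment M_r = W × 1.42 = 261.1 × 1.42 = 370.8.
FS_overturning = M_r/M_o = 370.8/59.03 = 6.281.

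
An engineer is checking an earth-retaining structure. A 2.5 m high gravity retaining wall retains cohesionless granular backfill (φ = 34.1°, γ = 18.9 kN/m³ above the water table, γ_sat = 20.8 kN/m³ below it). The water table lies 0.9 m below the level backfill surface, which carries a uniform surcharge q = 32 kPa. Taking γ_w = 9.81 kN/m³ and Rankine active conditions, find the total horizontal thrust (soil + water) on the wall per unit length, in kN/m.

K_a = tan²(45° − φ/2) = 0.2815.
γ' = 20.8 − 9.81 = 10.99 kN/m³. h₂ = H − d_w = 1.6 m.
σ'_h: at surface K_a·q = 9.009; at WT K_a(q+γd_w) = 13.80; at base K_a(q+γd_w+γ'h₂) = 18.75 kPa.
P₁ = ½(9.009+13.80)×0.9 = 10.26; P₂ = ½(13.80+18.75)×1.6 = 26.04; P_w = ½γ_w h₂² = 12.56.
Total = 10.26+26.04+12.56 = 48.86 kN/m.

48.9 kN/m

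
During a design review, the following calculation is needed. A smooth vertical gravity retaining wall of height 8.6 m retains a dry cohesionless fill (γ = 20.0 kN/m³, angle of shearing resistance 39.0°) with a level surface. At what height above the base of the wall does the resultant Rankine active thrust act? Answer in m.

K_a = 0.2275.
The pressure distribution is triangular, so the resultant acts at H/3 above the base = 8.6/3 = 2.867 m.

2.87 m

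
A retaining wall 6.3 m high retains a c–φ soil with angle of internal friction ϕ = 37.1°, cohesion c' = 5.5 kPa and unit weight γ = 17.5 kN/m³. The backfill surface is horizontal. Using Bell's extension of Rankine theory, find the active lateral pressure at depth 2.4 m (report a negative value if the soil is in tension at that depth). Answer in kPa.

4.92 kPa

K_a = (1 − sin φ)/(1 + sin φ) = 0.2475.
σ_a = K_a γ z − 2c√K_a = 0.2475×17.5×2.4 − 2×5.5×0.4975 = 4.923 kPa.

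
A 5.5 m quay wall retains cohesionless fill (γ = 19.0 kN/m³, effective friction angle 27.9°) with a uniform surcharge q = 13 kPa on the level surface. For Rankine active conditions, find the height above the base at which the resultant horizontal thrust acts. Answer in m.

2.02 m

K_a = 0.3625.
Triangular part P₁ = ½K_aγH² = 104.2 at H/3 = 1.833 m; rectangular part P₂ = K_a q H = 25.92 at H/2 = 2.750 m.
ȳ = (P₁·1.833 + P₂·2.750)/(P₁+P₂) = 2.016 m.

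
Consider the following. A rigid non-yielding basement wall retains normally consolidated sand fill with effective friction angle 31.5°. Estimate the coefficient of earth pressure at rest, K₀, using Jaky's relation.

0.478

K₀ = 1 − sin φ' = 1 − sin 31.5° = 0.4775.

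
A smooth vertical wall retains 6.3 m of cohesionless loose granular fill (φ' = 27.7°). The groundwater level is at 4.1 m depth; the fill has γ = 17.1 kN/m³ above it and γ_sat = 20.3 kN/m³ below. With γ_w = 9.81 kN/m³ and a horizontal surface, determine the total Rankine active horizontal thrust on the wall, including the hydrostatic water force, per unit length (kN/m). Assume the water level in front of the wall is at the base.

K_a = tan²(45° − φ/2) = 0.3653.
γ' = 20.3 − 9.81 = 10.49 kN/m³. Depth below WT = 2.2 m.
σ'_h at WT = K_a γ d_w = 25.61 kPa; at base = 25.61 + K_a γ' × 2.2 = 34.04 kPa.
P₁ (0–4.1 m) = ½×25.61×4.1 = 52.51. P₂ (4.1–6.3 m) = ½(25.61+34.04)×2.2 = 65.62.
P_w = ½ γ_w h₂² = 0.5×9.81×2.2² = 23.74. Total = 52.51+65.62+23.74 = 141.9 kN/m.

142 kN/m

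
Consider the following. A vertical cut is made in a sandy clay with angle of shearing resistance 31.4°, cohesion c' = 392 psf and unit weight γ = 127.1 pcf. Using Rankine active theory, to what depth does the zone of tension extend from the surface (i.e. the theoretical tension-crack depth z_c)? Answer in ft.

K_a = tan²(45° − 31.4°/2) = 0.3149; √K_a = 0.5612.
The active pressure is zero where K_a γ z = 2c√K_a, so z_c = 2c/(γ√K_a) = 2×392/(127.1×0.5612) = 10.99 ft.

11.0 ft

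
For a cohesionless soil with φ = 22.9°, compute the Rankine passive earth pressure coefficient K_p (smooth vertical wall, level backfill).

K_p = (1 + sin φ)/(1 − sin φ) = tan²(45° + 22.9°/2) = 2.274.

2.27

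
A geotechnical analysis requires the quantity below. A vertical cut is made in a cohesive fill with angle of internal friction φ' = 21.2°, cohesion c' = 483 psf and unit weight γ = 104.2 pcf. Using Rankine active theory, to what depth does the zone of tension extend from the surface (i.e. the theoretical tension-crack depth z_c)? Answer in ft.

13.5 ft

K_a = tan²(45° − 21.2°/2) = 0.4688; √K_a = 0.6847.
The active pressure is zero where K_a γ z = 2c√K_a, so z_c = 2c/(γ√K_a) = 2×483/(104.2×0.6847) = 13.54 ft.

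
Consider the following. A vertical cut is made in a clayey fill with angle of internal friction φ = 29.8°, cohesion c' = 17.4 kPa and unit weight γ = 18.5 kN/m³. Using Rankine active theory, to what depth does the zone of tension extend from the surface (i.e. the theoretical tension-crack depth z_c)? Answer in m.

3.25 m

K_a = tan²(45° − 29.8°/2) = 0.3360; √K_a = 0.5797.
The active pressure is zero where K_a γ z = 2c√K_a, so z_c = 2c/(γ√K_a) = 2×17.4/(18.5×0.5797) = 3.245 m.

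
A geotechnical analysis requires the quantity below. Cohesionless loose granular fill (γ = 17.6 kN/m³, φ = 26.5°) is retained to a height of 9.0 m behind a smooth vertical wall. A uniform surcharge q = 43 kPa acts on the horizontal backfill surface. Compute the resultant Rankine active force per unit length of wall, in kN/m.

421 kN/m

K_a = tan²(45° − φ/2) = 0.3829.
Soil triangle: ½ K_a γ H² = 0.5×0.3829×17.6×9.0² = 273.0 kN/m.
Surcharge rectangle: K_a q H = 0.3829×43×9.0 = 148.2 kN/m.
Total = 273.0 + 148.2 = 421.2 kN/m.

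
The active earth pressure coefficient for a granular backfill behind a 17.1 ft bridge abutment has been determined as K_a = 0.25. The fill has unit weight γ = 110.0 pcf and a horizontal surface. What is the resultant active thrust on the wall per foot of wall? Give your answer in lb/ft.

P = ½ K_a γ H² = 0.5 × 0.25 × 110.0 × 17.1² = 4021 lb/ft.

4020 lb/ft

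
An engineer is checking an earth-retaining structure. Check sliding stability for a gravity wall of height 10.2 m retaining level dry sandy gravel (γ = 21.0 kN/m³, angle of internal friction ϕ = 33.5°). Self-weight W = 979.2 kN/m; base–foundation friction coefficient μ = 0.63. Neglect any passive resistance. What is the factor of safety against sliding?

1.96

K_a = tan²(45° − 33.5°/2) = 0.2887.
P_a = ½K_aγH² = 0.5×0.2887×21.0×10.2² = 315.4 kN/m, acting at H/3 = 3.400 m above the base.
FS_sliding = μW / P_a = 0.63×979.2 / 315.4 = 1.956.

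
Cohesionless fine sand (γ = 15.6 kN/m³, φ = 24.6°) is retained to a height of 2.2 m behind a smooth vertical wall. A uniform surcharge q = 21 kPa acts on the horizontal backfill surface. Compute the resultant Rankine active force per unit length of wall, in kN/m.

K_a = tan²(45° − φ/2) = 0.4121.
Soil triangle: ½ K_a γ H² = 0.5×0.4121×15.6×2.2² = 15.56 kN/m.
Surcharge rectangle: K_a q H = 0.4121×21×2.2 = 19.04 kN/m.
Total = 15.56 + 19.04 = 34.60 kN/m.

34.6 kN/m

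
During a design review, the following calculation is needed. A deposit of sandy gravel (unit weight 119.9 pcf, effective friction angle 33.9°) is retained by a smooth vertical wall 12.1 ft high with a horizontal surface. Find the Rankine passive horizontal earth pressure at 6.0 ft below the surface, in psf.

K_p = (1 + sin φ)/(1 − sin φ) = 3.522.
σ_h = K_p γ z = 3.522 × 119.9 × 6.0 = 2534 psf.

2530 psf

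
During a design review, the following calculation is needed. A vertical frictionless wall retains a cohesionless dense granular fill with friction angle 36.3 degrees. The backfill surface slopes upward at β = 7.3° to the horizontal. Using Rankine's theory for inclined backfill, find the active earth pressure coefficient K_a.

0.261

K_a = cos β · (cos β − √(cos²β − cos²φ)) / (cos β + √(cos²β − cos²φ)).
cos β = 0.9919, cos φ = 0.8059, √(cos²β − cos²φ) = 0.5782.
K_a = 0.9919 × (0.9919 − 0.5782)/(0.9919 + 0.5782) = 0.2613.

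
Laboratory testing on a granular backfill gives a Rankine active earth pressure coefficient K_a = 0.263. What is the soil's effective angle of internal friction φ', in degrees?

K_a = tan²(45° − φ/2) ⇒ 45° − φ/2 = arctan(√0.263) = 27.15°.
φ = 2(45° − 27.15°) = 35.70°.

35.7°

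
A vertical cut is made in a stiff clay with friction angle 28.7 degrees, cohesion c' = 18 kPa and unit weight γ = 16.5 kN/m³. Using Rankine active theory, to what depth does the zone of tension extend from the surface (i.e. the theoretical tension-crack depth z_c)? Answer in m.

K_a = tan²(45° − 28.7°/2) = 0.3511; √K_a = 0.5926.
The active pressure is zero where K_a γ z = 2c√K_a, so z_c = 2c/(γ√K_a) = 2×18/(16.5×0.5926) = 3.682 m.

3.68 m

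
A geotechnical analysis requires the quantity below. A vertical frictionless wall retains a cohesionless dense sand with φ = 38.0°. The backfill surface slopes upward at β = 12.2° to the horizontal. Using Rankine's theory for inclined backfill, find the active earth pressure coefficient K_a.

K_a = cos β · (cos β − √(cos²β − cos²φ)) / (cos β + √(cos²β − cos²φ)).
cos β = 0.9774, cos φ = 0.7880, √(cos²β − cos²φ) = 0.5783.
K_a = 0.9774 × (0.9774 − 0.5783)/(0.9774 + 0.5783) = 0.2508.

0.251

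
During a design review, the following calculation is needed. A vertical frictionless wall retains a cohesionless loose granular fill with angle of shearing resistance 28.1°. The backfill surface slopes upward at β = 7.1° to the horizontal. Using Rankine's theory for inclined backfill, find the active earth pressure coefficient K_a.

K_a = cos β · (cos β − √(cos²β − cos²φ)) / (cos β + √(cos²β − cos²φ)).
cos β = 0.9923, cos φ = 0.8821, √(cos²β − cos²φ) = 0.4545.
K_a = 0.9923 × (0.9923 − 0.4545)/(0.9923 + 0.4545) = 0.3689.

0.369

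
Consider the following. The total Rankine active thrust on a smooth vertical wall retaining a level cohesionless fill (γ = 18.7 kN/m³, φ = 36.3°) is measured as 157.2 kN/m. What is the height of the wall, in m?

8.10 m

K_a = 0.2563. P_a = ½ K_a γ H² ⇒ H = √(2P_a/(K_a γ)).
H = √(2×157.2/(0.2563×18.7)) = 8.100 m.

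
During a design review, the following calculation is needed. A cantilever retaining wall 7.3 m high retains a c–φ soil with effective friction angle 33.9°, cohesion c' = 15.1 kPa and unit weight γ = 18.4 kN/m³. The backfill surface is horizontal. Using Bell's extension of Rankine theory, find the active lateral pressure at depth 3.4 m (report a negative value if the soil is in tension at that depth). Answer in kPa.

K_a = (1 − sin φ)/(1 + sin φ) = 0.2839.
σ_a = K_a γ z − 2c√K_a = 0.2839×18.4×3.4 − 2×15.1×0.5328 = 1.670 kPa.

1.67 kPa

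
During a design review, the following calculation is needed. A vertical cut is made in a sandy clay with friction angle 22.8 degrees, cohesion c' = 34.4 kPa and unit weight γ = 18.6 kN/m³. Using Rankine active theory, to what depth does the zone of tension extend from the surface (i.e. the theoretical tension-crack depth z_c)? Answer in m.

5.57 m

K_a = tan²(45° − 22.8°/2) = 0.4414; √K_a = 0.6644.
The active pressure is zero where K_a γ z = 2c√K_a, so z_c = 2c/(γ√K_a) = 2×34.4/(18.6×0.6644) = 5.567 m.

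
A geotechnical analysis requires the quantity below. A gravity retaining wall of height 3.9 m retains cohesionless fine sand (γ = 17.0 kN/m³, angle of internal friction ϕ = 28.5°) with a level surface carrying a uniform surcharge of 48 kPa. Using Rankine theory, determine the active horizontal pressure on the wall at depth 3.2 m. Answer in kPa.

36.2 kPa

K_a = (1 − sin φ)/(1 + sin φ) = 0.3540.
σ_v = γz + q = 17.0 × 3.2 + 48 = 102.4 kPa.
σ_h = K_a σ_v = 0.3540 × 102.4 = 36.24 kPa.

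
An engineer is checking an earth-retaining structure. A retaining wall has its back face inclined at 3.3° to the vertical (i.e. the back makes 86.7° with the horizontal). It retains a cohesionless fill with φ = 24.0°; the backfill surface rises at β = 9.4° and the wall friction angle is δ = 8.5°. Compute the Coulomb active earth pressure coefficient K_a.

K_a = sin²(α+φ) / [sin²α · sin(α−δ) · (1 + √{sin(φ+δ)sin(φ−β) / (sin(α−δ)sin(α+β))})²].
With α = 86.7°, φ = 24.0°, δ = 8.5°, β = 9.4°: K_a = 0.4758.

0.476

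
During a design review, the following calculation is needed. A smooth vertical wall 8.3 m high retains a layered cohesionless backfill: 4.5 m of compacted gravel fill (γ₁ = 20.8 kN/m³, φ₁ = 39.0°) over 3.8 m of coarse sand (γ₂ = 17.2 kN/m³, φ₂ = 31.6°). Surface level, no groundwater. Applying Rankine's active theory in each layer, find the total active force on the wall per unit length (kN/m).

198 kN/m

K_a1 = tan²(45°−39.0°/2) = 0.2275; K_a2 = tan²(45°−31.6°/2) = 0.3123.
Layer 1: σ at base = K_a1 γ₁ h₁ = 21.29 kPa; P₁ = ½×21.29×4.5 = 47.91.
Layer 2: σ_v at top = γ₁h₁ = 93.60; σ_h top = K_a2×93.60 = 29.24; σ_h base = K_a2×(93.60+17.2×3.8) = 49.65.
P₂ = ½(29.24+49.65)×3.8 = 149.9. Total P_a = 47.91+149.9 = 197.8 kN/m.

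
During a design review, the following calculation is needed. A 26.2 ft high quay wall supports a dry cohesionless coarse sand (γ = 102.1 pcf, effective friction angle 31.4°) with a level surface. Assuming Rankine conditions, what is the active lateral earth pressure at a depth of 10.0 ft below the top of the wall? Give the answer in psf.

322 psf

K_a = (1 − sin φ)/(1 + sin φ) = 0.3149.
σ_h = K_a γ z = 0.3149 × 102.1 × 10.0 = 321.5 psf.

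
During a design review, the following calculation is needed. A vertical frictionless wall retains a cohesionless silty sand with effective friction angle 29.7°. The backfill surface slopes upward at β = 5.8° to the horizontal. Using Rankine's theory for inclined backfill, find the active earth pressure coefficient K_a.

K_a = cos β · (cos β − √(cos²β − cos²φ)) / (cos β + √(cos²β − cos²φ)).
cos β = 0.9949, cos φ = 0.8686, √(cos²β − cos²φ) = 0.4850.
K_a = 0.9949 × (0.9949 − 0.4850)/(0.9949 + 0.4850) = 0.3427.

0.343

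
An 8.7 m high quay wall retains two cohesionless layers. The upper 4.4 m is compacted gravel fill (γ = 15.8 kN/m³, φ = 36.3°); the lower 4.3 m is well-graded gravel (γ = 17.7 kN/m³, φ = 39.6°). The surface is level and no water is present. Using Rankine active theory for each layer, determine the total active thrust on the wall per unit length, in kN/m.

K_a1 = tan²(45°−36.3°/2) = 0.2563; K_a2 = tan²(45°−39.6°/2) = 0.2214.
Layer 1: σ at base = K_a1 γ₁ h₁ = 17.82 kPa; P₁ = ½×17.82×4.4 = 39.20.
Layer 2: σ_v at top = γ₁h₁ = 69.52; σ_h top = K_a2×69.52 = 15.39; σ_h base = K_a2×(69.52+17.7×4.3) = 32.25.
P₂ = ½(15.39+32.25)×4.3 = 102.4. Total P_a = 39.20+102.4 = 141.6 kN/m.

142 kN/m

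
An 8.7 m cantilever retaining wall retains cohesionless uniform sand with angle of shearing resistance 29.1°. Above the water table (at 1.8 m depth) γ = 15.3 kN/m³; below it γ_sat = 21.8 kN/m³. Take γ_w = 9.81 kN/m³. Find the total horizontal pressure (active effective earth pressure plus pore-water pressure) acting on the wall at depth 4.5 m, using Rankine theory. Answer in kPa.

K_a = (1 − sin φ)/(1 + sin φ) = 0.3456.
γ' = 21.8 − 9.81 = 11.99 kN/m³.
Effective vertical stress at 4.5 m: σ'_v = 15.3×1.8 + 11.99×2.70 = 59.91 kPa.
σ'_h = K_a σ'_v = 0.3456 × 59.91 = 20.71 kPa; u = γ_w × 2.70 = 26.49 kPa.
Total σ_h = 20.71 + 26.49 = 47.19 kPa.

47.2 kPa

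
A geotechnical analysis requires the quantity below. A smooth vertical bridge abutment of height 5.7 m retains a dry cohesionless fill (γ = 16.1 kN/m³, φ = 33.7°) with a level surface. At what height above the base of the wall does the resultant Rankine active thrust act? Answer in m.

K_a = 0.2863.
The pressure distribution is triangular, so the resultant acts at H/3 above the base = 5.7/3 = 1.900 m.

1.90 m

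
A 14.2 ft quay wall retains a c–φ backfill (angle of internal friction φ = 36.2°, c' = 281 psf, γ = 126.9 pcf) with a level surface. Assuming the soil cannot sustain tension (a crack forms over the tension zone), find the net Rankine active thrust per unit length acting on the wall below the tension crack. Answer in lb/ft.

489 lb/ft

K_a = 0.2574; √K_a = 0.5073.
Tension-crack depth z_c = 2c/(γ√K_a) = 2×281/(126.9×0.5073) = 8.729 ft.
σ_a at base = K_a γ H − 2c√K_a = 0.2574×126.9×14.2 − 2×281×0.5073 = 178.7 psf.
P_a = ½ × 178.7 × (H − z_c) = 0.5×178.7×5.471 = 488.7 lb/ft.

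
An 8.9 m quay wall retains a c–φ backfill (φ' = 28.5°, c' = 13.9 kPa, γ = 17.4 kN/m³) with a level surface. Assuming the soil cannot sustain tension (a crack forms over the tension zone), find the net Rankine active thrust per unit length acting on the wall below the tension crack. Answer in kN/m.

119 kN/m

K_a = 0.3540; √K_a = 0.5949.
Tension-crack depth z_c = 2c/(γ√K_a) = 2×13.9/(17.4×0.5949) = 2.685 m.
σ_a at base = K_a γ H − 2c√K_a = 0.3540×17.4×8.9 − 2×13.9×0.5949 = 38.27 kPa.
P_a = ½ × 38.27 × (H − z_c) = 0.5×38.27×6.215 = 118.9 kN/m.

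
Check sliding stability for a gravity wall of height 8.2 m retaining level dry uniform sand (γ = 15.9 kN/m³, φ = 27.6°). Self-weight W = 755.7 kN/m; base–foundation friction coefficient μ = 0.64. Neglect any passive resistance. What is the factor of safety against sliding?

2.47

K_a = tan²(45° − 27.6°/2) = 0.3668.
P_a = ½K_aγH² = 0.5×0.3668×15.9×8.2² = 196.1 kN/m, acting at H/3 = 2.733 m above the base.
FS_sliding = μW / P_a = 0.64×755.7 / 196.1 = 2.467.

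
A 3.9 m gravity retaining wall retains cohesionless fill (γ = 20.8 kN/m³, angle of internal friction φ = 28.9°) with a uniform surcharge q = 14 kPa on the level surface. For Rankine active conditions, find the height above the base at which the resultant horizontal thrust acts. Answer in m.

K_a = 0.3484.
Triangular part P₁ = ½K_aγH² = 55.11 at H/3 = 1.300 m; rectangular part P₂ = K_a q H = 19.02 at H/2 = 1.950 m.
ȳ = (P₁·1.300 + P₂·1.950)/(P₁+P₂) = 1.467 m.

1.47 m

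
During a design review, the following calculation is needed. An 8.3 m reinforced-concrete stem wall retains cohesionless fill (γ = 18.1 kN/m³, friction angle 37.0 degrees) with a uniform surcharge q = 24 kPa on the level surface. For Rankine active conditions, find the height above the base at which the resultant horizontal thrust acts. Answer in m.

3.10 m

K_a = 0.2486.
Triangular part P₁ = ½K_aγH² = 155.0 at H/3 = 2.767 m; rectangular part P₂ = K_a q H = 49.52 at H/2 = 4.150 m.
ȳ = (P₁·2.767 + P₂·4.150)/(P₁+P₂) = 3.102 m.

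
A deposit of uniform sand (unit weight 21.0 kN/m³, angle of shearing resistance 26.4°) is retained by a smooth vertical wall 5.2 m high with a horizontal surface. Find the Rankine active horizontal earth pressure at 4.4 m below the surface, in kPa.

K_a = (1 − sin φ)/(1 + sin φ) = 0.3844.
σ_h = K_a γ z = 0.3844 × 21.0 × 4.4 = 35.52 kPa.

35.5 kPa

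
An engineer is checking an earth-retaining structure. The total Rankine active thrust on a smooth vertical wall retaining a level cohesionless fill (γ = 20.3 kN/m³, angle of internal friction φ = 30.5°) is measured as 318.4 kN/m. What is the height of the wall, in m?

K_a = 0.3267. P_a = ½ K_a γ H² ⇒ H = √(2P_a/(K_a γ)).
H = √(2×318.4/(0.3267×20.3)) = 9.799 m.

9.80 m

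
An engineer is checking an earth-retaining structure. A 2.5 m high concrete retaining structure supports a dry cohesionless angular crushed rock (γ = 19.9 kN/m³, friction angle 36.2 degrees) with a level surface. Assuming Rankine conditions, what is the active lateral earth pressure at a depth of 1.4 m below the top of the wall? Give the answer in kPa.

K_a = (1 − sin φ)/(1 + sin φ) = 0.2574.
σ_h = K_a γ z = 0.2574 × 19.9 × 1.4 = 7.171 kPa.

7.17 kPa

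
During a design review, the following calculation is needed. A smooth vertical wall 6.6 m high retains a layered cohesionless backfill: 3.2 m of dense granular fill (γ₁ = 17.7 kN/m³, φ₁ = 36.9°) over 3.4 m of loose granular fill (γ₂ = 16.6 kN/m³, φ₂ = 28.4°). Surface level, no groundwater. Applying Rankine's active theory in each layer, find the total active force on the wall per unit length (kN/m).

125 kN/m

K_a1 = tan²(45°−36.9°/2) = 0.2497; K_a2 = tan²(45°−28.4°/2) = 0.3554.
Layer 1: σ at base = K_a1 γ₁ h₁ = 14.14 kPa; P₁ = ½×14.14×3.2 = 22.63.
Layer 2: σ_v at top = γ₁h₁ = 56.64; σ_h top = K_a2×56.64 = 20.13; σ_h base = K_a2×(56.64+16.6×3.4) = 40.18.
P₂ = ½(20.13+40.18)×3.4 = 102.5. Total P_a = 22.63+102.5 = 125.2 kN/m.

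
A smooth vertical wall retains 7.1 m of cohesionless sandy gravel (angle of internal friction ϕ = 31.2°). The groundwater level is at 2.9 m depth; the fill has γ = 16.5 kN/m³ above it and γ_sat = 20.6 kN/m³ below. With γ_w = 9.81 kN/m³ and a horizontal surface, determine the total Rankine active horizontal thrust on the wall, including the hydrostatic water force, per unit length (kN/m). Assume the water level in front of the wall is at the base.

203 kN/m

K_a = tan²(45° − φ/2) = 0.3175.
γ' = 20.6 − 9.81 = 10.79 kN/m³. Depth below WT = 4.2 m.
σ'_h at WT = K_a γ d_w = 15.19 kPa; at base = 15.19 + K_a γ' × 4.2 = 29.58 kPa.
P₁ (0–2.9 m) = ½×15.19×2.9 = 22.03. P₂ (2.9–7.1 m) = ½(15.19+29.58)×4.2 = 94.02.
P_w = ½ γ_w h₂² = 0.5×9.81×4.2² = 86.52. Total = 22.03+94.02+86.52 = 202.6 kN/m.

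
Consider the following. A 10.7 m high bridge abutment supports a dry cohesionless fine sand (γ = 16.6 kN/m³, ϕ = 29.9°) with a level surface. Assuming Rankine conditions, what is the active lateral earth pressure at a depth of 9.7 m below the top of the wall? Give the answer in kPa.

53.9 kPa

K_a = (1 − sin φ)/(1 + sin φ) = 0.3347.
σ_h = K_a γ z = 0.3347 × 16.6 × 9.7 = 53.89 kPa.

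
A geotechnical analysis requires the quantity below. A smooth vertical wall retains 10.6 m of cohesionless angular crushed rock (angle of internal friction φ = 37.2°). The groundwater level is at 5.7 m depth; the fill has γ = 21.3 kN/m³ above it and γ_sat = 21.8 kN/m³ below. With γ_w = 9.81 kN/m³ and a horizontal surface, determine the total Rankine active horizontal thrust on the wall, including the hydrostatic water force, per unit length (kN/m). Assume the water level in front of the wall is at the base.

385 kN/m

K_a = tan²(45° − φ/2) = 0.2464.
γ' = 21.8 − 9.81 = 11.99 kN/m³. Depth below WT = 4.9 m.
σ'_h at WT = K_a γ d_w = 29.92 kPa; at base = 29.92 + K_a γ' × 4.9 = 44.39 kPa.
P₁ (0–5.7 m) = ½×29.92×5.7 = 85.26. P₂ (5.7–10.6 m) = ½(29.92+44.39)×4.9 = 182.1.
P_w = ½ γ_w h₂² = 0.5×9.81×4.9² = 117.8. Total = 85.26+182.1+117.8 = 385.1 kN/m.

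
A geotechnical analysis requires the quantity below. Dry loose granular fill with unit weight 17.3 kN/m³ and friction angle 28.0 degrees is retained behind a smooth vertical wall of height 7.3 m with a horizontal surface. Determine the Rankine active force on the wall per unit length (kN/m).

K_a = tan²(45° − φ/2) = 0.3610.
P_a = ½ K_a γ H² = 0.5 × 0.3610 × 17.3 × 7.3² = 166.4 kN/m.

166 kN/m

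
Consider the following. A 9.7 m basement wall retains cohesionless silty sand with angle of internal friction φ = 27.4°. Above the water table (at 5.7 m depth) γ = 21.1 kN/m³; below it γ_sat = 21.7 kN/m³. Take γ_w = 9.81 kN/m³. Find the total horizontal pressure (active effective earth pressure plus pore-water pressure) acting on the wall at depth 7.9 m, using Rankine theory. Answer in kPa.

75.7 kPa

K_a = (1 − sin φ)/(1 + sin φ) = 0.3697.
γ' = 21.7 − 9.81 = 11.89 kN/m³.
Effective vertical stress at 7.9 m: σ'_v = 21.1×5.7 + 11.89×2.20 = 146.4 kPa.
σ'_h = K_a σ'_v = 0.3697 × 146.4 = 54.13 kPa; u = γ_w × 2.20 = 21.58 kPa.
Total σ_h = 54.13 + 21.58 = 75.71 kPa.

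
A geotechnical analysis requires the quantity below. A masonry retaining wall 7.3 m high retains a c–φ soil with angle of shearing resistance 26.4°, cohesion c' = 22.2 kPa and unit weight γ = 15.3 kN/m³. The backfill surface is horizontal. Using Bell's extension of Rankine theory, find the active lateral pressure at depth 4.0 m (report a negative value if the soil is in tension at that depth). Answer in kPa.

-4.00 kPa

K_a = (1 − sin φ)/(1 + sin φ) = 0.3844.
σ_a = K_a γ z − 2c√K_a = 0.3844×15.3×4.0 − 2×22.2×0.6200 = -4.002 kPa.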